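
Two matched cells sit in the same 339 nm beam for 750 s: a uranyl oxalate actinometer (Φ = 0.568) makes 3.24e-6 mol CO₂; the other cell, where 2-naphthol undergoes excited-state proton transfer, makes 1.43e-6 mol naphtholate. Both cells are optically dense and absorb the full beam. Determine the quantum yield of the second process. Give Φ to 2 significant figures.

Φ = 0.25

Photons absorbed by the actinometer: 3.24e-6 / 0.568 = 5.704e-6 mol.
Φ(unknown) = 1.43e-6 / 5.704e-6 = 0.25.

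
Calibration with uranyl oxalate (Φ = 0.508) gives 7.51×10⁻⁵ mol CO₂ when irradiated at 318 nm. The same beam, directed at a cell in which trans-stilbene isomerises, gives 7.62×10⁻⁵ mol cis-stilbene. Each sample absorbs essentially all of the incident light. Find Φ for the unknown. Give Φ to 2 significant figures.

Φ = 0.52

Photons absorbed by the actinometer: 7.51×10⁻⁵ / 0.508 = 1.478×10⁻⁴ mol.
Φ(unknown) = 7.62×10⁻⁵ / 1.478×10⁻⁴ = 0.52.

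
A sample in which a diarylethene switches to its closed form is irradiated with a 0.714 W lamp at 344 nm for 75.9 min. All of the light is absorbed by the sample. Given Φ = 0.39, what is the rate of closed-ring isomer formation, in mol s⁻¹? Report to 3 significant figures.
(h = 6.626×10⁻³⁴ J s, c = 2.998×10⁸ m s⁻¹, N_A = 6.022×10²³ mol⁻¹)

8.01×10⁻⁷ mol s⁻¹

Photon energy at 344 nm: hc/λ = (6.626×10⁻³⁴)(2.998×10⁸)/(344×10⁻⁹) = 5.775×10⁻¹⁹ J.
Energy delivered: (0.714 W)(4554 s) = 3252 J.
Photons incident: 3252 / 5.775×10⁻¹⁹ = 5.631×10²¹, i.e. 5.631×10²¹/6.022×10²³ = 0.009351 mol.
Product formed: 0.39 × 0.009351 = 0.003647 mol.
Rate: 0.003647 / 4554 s = 8.01×10⁻⁷ mol s⁻¹.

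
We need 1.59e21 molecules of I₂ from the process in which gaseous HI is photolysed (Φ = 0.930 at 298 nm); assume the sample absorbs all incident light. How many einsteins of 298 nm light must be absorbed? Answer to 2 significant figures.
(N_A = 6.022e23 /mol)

0.0028 einstein

Product: 1.59e21 / 6.022e23 = 0.002640 mol.
Photons that must be absorbed: 0.002640 / 0.930 = 0.002839 mol.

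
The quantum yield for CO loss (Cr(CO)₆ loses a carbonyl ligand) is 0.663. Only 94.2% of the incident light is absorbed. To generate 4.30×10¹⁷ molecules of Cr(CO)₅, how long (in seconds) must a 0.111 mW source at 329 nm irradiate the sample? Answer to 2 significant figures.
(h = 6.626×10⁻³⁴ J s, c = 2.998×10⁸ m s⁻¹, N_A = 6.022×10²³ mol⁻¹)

Product: 4.30×10¹⁷ / 6.022×10²³ = 7.140×10⁻⁷ mol.
Photons that must be absorbed: 7.140×10⁻⁷ / 0.663 = 1.077×10⁻⁶ mol.
Incident photons needed: 1.077×10⁻⁶ / 0.942 = 1.143×10⁻⁶ mol.
Photon energy: hc/λ = 6.038×10⁻¹⁹ J; per mole, 3.636×10⁵ J mol⁻¹.
Energy required: 1.143×10⁻⁶ × 3.636×10⁵ = 0.4156 J.
Time: 0.4156 J / 0.000111 W = 3700 s.

t ≈ 3700 s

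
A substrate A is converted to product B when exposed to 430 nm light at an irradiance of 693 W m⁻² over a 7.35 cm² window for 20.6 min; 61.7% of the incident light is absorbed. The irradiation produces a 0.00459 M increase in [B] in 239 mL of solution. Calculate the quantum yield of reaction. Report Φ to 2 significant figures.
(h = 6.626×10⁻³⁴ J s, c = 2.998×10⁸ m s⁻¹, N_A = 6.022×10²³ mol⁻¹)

Φ = 0.79

Product: (0.00459 M)(0.239 L) = 0.001097 mol.
Photon energy at 430 nm: hc/λ = (6.626×10⁻³⁴)(2.998×10⁸)/(430×10⁻⁹) = 4.620×10⁻¹⁹ J.
Energy delivered: (693 W m⁻²)(7.35×10⁻⁴ m²)(1236 s) = 629.6 J.
Photons incident: 629.6 / 4.620×10⁻¹⁹ = 1.363×10²¹, i.e. 1.363×10²¹/6.022×10²³ = 0.002263 mol.
Photons absorbed: 0.617 × 0.002263 = 0.001396 mol.
Φ = 0.001097 mol / 0.001396 mol photons = 0.79.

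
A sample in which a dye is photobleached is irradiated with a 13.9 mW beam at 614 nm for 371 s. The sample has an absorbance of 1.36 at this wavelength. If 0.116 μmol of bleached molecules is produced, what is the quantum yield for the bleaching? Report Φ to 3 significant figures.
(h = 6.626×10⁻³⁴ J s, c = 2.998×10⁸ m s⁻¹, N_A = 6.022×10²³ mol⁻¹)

Φ = 0.00458

Product: 0.116 μmol = 1.16×10⁻⁷ mol.
Photon energy at 614 nm: hc/λ = (6.626×10⁻³⁴)(2.998×10⁸)/(614×10⁻⁹) = 3.235×10⁻¹⁹ J.
Energy delivered: (13.9 mW)(371 s) = 5.157 J.
Photons incident: 5.157 / 3.235×10⁻¹⁹ = 1.594×10¹⁹, i.e. 1.594×10¹⁹/6.022×10²³ = 2.647×10⁻⁵ mol.
Fraction absorbed: 1 − 10^(−1.36) = 0.9563.
Photons absorbed: 0.9563 × 2.647×10⁻⁵ = 2.531×10⁻⁵ mol.
Φ = 1.16×10⁻⁷ mol / 2.531×10⁻⁵ mol photons = 0.00458.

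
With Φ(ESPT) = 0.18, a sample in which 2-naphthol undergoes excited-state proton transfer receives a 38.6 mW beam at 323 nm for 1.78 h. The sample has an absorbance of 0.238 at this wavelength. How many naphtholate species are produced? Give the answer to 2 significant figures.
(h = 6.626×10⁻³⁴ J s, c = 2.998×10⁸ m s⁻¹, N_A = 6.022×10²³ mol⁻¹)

3.1×10¹⁹ species

Photon energy at 323 nm: hc/λ = (6.626×10⁻³⁴)(2.998×10⁸)/(323×10⁻⁹) = 6.150×10⁻¹⁹ J.
Energy delivered: (38.6 mW)(6408 s) = 247.3 J.
Photons incident: 247.3 / 6.150×10⁻¹⁹ = 4.021×10²⁰, i.e. 4.021×10²⁰/6.022×10²³ = 6.677×10⁻⁴ mol.
Fraction absorbed: 1 − 10^(−0.238) = 0.4219.
Photons absorbed: 0.4219 × 6.677×10⁻⁴ = 2.817×10⁻⁴ mol.
Product: Φ × n_abs = 0.18 × 2.817×10⁻⁴ = 5.071×10⁻⁵ mol.
As a count: 5.071×10⁻⁵ × 6.022×10²³ = 3.1×10¹⁹.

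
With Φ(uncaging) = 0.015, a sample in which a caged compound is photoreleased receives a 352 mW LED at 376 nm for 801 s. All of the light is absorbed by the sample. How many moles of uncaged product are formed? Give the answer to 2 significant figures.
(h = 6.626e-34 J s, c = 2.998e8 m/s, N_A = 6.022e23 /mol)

1.3e-5 mol

Photon energy at 376 nm: hc/λ = (6.626e-34)(2.998e8)/(376e-9) = 5.283e-19 J.
Energy delivered: (352 mW)(801 s) = 282.0 J.
Photons incident: 282.0 / 5.283e-19 = 5.338e20, i.e. 5.338e20/6.022e23 = 8.864e-4 mol.
Product: Φ × n_abs = 0.015 × 8.864e-4 = 1.330e-5 mol.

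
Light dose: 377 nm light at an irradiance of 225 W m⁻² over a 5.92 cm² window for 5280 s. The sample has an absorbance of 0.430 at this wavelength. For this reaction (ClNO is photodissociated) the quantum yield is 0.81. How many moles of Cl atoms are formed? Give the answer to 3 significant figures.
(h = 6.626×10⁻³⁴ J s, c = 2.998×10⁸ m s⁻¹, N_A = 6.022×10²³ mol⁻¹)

Photon energy at 377 nm: hc/λ = (6.626×10⁻³⁴)(2.998×10⁸)/(377×10⁻⁹) = 5.269×10⁻¹⁹ J.
Energy delivered: (225 W m⁻²)(5.92×10⁻⁴ m²)(5280 s) = 703.3 J.
Photons incident: 703.3 / 5.269×10⁻¹⁹ = 1.335×10²¹, i.e. 1.335×10²¹/6.022×10²³ = 0.002217 mol.
Fraction absorbed: 1 − 10^(−0.430) = 0.6285.
Photons absorbed: 0.6285 × 0.002217 = 0.001393 mol.
Product: Φ × n_abs = 0.81 × 0.001393 = 0.001128 mol.

0.00113 mol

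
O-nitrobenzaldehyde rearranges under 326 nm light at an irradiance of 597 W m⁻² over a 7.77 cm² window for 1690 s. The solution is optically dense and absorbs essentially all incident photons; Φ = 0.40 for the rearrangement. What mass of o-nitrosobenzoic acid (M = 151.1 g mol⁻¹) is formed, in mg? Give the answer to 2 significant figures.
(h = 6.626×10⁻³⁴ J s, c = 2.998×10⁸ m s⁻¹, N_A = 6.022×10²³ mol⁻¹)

Photon energy at 326 nm: hc/λ = (6.626×10⁻³⁴)(2.998×10⁸)/(326×10⁻⁹) = 6.093×10⁻¹⁹ J.
Energy delivered: (597 W m⁻²)(7.77×10⁻⁴ m²)(1690 s) = 783.9 J.
Photons incident: 783.9 / 6.093×10⁻¹⁹ = 1.287×10²¹, i.e. 1.287×10²¹/6.022×10²³ = 0.002137 mol.
Product: Φ × n_abs = 0.40 × 0.002137 = 8.548×10⁻⁴ mol.
Mass: 8.548×10⁻⁴ × 151.1 = 0.1292 g = 130 mg.

130 mg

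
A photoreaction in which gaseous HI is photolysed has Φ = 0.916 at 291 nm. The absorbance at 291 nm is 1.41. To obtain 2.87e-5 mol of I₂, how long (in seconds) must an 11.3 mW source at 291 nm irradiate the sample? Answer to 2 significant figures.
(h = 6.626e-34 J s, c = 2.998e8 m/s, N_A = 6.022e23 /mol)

Photons that must be absorbed: 2.87e-5 / 0.916 = 3.133e-5 mol.
Fraction absorbed: 1 − 10^(−1.41) = 0.9611.
Incident photons needed: 3.133e-5 / 0.9611 = 3.260e-5 mol.
Photon energy: hc/λ = 6.826e-19 J; per mole, 4.111e5 J mol⁻¹.
Energy required: 3.260e-5 × 4.111e5 = 13.40 J.
Time: 13.40 J / 0.0113 W = 1200 s.

t ≈ 1200 s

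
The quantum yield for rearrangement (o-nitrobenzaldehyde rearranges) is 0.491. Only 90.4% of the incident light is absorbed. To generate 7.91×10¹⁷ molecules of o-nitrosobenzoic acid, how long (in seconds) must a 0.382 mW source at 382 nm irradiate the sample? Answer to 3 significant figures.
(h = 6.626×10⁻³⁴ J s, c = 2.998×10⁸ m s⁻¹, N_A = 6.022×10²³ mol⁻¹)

t ≈ 2430 s

Product: 7.91×10¹⁷ / 6.022×10²³ = 1.314×10⁻⁶ mol.
Photons that must be absorbed: 1.314×10⁻⁶ / 0.491 = 2.676×10⁻⁶ mol.
Incident photons needed: 2.676×10⁻⁶ / 0.904 = 2.960×10⁻⁶ mol.
Photon energy: hc/λ = 5.200×10⁻¹⁹ J; per mole, 3.131×10⁵ J mol⁻¹.
Energy required: 2.960×10⁻⁶ × 3.131×10⁵ = 0.9268 J.
Time: 0.9268 J / 0.000382 W = 2430 s.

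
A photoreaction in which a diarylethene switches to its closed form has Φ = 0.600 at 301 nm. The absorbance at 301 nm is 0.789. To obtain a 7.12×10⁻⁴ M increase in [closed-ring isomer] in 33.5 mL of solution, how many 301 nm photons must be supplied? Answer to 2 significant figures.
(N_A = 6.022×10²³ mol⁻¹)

2.9×10¹⁹ photons

Product: (7.12×10⁻⁴ M)(0.0335 L) = 2.385×10⁻⁵ mol.
Photons that must be absorbed: 2.385×10⁻⁵ / 0.600 = 3.975×10⁻⁵ mol.
Fraction absorbed: 1 − 10^(−0.789) = 0.8374.
Incident photons needed: 3.975×10⁻⁵ / 0.8374 = 4.747×10⁻⁵ mol.
Photon count: 4.747×10⁻⁵ × 6.022×10²³ = 2.9×10¹⁹.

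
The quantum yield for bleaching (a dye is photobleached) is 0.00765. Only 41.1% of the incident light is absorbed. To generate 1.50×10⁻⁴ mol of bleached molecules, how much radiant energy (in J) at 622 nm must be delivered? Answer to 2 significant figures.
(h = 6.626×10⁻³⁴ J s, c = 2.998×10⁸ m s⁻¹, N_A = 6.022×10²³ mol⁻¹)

Photons that must be absorbed: 1.50×10⁻⁴ / 0.00765 = 0.01961 mol.
Incident photons needed: 0.01961 / 0.411 = 0.04771 mol.
Photon energy: hc/λ = 3.194×10⁻¹⁹ J; per mole, 1.923×10⁵ J mol⁻¹.
Energy required: 0.04771 × 1.923×10⁵ = 9200 J.

9200 J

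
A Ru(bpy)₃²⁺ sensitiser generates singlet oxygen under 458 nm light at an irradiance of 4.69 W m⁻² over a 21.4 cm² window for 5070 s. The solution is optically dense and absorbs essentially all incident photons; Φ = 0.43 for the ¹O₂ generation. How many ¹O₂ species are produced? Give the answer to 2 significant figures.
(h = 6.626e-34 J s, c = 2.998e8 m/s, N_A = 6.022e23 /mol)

5.0e19 species

Photon energy at 458 nm: hc/λ = (6.626e-34)(2.998e8)/(458e-9) = 4.337e-19 J.
Energy delivered: (4.69 W m⁻²)(21.4e-4 m²)(5070 s) = 50.89 J.
Photons incident: 50.89 / 4.337e-19 = 1.173e20, i.e. 1.173e20/6.022e23 = 1.948e-4 mol.
Product: Φ × n_abs = 0.43 × 1.948e-4 = 8.376e-5 mol.
As a count: 8.376e-5 × 6.022e23 = 5.0e19.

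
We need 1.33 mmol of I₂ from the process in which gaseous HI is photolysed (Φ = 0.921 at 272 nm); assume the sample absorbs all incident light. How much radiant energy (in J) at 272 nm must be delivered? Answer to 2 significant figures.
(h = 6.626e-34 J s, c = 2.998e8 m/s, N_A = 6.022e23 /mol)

Product: 1.33 mmol = 0.00133 mol.
Photons that must be absorbed: 0.00133 / 0.921 = 0.001444 mol.
Photon energy: hc/λ = 7.303e-19 J; per mole, 4.398e5 J mol⁻¹.
Energy required: 0.001444 × 4.398e5 = 640 J.

640 J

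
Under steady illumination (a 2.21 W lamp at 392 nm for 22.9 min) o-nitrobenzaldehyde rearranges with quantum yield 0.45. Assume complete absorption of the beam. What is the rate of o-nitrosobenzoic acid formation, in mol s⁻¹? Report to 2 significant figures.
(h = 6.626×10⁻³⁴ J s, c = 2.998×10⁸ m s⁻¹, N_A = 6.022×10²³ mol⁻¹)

Photon energy at 392 nm: hc/λ = (6.626×10⁻³⁴)(2.998×10⁸)/(392×10⁻⁹) = 5.068×10⁻¹⁹ J.
Energy delivered: (2.21 W)(1374 s) = 3037 J.
Photons incident: 3037 / 5.068×10⁻¹⁹ = 5.993×10²¹, i.e. 5.993×10²¹/6.022×10²³ = 0.009952 mol.
Product formed: 0.45 × 0.009952 = 0.004478 mol.
Rate: 0.004478 / 1374 s = 3.3×10⁻⁶ mol s⁻¹.

3.3×10⁻⁶ mol s⁻¹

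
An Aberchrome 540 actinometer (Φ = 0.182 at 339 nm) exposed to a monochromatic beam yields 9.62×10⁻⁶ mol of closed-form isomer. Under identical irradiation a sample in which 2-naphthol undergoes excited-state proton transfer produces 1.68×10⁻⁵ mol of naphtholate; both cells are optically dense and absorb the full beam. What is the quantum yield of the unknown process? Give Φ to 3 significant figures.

Photons absorbed by the actinometer: 9.62×10⁻⁶ / 0.182 = 5.286×10⁻⁵ mol.
Φ(unknown) = 1.68×10⁻⁵ / 5.286×10⁻⁵ = 0.318.

Φ = 0.318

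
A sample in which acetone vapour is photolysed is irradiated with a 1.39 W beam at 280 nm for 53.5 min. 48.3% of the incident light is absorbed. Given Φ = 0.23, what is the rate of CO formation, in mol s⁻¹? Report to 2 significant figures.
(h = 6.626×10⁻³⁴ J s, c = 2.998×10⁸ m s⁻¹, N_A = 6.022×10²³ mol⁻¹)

Photon energy at 280 nm: hc/λ = (6.626×10⁻³⁴)(2.998×10⁸)/(280×10⁻⁹) = 7.095×10⁻¹⁹ J.
Energy delivered: (1.39 W)(3210 s) = 4462 J.
Photons incident: 4462 / 7.095×10⁻¹⁹ = 6.289×10²¹, i.e. 6.289×10²¹/6.022×10²³ = 0.01044 mol.
Photons absorbed: 0.483 × 0.01044 = 0.005043 mol.
Product formed: 0.23 × 0.005043 = 0.001160 mol.
Rate: 0.001160 / 3210 s = 3.6×10⁻⁷ mol s⁻¹.

3.6×10⁻⁷ mol s⁻¹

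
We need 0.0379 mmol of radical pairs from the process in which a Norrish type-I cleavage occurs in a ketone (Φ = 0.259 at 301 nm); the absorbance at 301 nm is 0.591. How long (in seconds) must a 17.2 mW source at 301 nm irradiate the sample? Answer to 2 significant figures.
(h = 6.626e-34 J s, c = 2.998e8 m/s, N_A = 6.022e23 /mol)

Product: 0.0379 mmol = 3.79e-5 mol.
Photons that must be absorbed: 3.79e-5 / 0.259 = 1.463e-4 mol.
Fraction absorbed: 1 − 10^(−0.591) = 0.7436.
Incident photons needed: 1.463e-4 / 0.7436 = 1.967e-4 mol.
Photon energy: hc/λ = 6.600e-19 J; per mole, 3.975e5 J mol⁻¹.
Energy required: 1.967e-4 × 3.975e5 = 78.19 J.
Time: 78.19 J / 0.0172 W = 4500 s.

t ≈ 4500 s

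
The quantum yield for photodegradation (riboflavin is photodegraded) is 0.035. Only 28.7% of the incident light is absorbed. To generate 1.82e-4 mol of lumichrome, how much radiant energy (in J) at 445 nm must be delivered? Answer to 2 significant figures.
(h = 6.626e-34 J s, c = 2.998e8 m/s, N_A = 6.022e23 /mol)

Photons that must be absorbed: 1.82e-4 / 0.035 = 0.005200 mol.
Incident photons needed: 0.005200 / 0.287 = 0.01812 mol.
Photon energy: hc/λ = 4.464e-19 J; per mole, 2.688e5 J mol⁻¹.
Energy required: 0.01812 × 2.688e5 = 4900 J.

4900 J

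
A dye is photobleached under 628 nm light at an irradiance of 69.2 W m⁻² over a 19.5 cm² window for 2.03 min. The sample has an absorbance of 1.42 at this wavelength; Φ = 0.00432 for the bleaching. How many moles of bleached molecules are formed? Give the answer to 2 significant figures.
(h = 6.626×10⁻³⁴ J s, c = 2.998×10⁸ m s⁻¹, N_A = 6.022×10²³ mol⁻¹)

3.6×10⁻⁷ mol

Photon energy at 628 nm: hc/λ = (6.626×10⁻³⁴)(2.998×10⁸)/(628×10⁻⁹) = 3.163×10⁻¹⁹ J.
Energy delivered: (69.2 W m⁻²)(19.5×10⁻⁴ m²)(121.8 s) = 16.44 J.
Photons incident: 16.44 / 3.163×10⁻¹⁹ = 5.198×10¹⁹, i.e. 5.198×10¹⁹/6.022×10²³ = 8.632×10⁻⁵ mol.
Fraction absorbed: 1 − 10^(−1.42) = 0.9620.
Photons absorbed: 0.9620 × 8.632×10⁻⁵ = 8.304×10⁻⁵ mol.
Product: Φ × n_abs = 0.00432 × 8.304×10⁻⁵ = 3.587×10⁻⁷ mol.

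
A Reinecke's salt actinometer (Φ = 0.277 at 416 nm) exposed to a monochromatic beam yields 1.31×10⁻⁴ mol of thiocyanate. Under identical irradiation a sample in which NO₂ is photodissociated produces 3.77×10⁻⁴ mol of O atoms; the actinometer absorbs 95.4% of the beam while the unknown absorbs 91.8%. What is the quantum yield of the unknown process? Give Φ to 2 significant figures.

Photons absorbed by the actinometer: 1.31×10⁻⁴ / 0.277 = 4.729×10⁻⁴ mol.
Incident flux: 4.729×10⁻⁴ / 0.954 = 4.957×10⁻⁴ einstein.
Absorbed by unknown: 0.918 × 4.957×10⁻⁴ = 4.551×10⁻⁴ mol.
Φ(unknown) = 3.77×10⁻⁴ / 4.551×10⁻⁴ = 0.83.

Φ = 0.83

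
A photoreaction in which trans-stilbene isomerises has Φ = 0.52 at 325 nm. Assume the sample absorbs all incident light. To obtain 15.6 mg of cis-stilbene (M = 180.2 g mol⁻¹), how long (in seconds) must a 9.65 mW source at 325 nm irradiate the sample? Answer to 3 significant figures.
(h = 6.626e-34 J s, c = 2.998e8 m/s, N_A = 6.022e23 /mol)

t ≈ 6350 s

Product: 15.6 mg / 180.2 g mol⁻¹ = 8.657e-5 mol.
Photons that must be absorbed: 8.657e-5 / 0.52 = 1.665e-4 mol.
Photon energy: hc/λ = 6.112e-19 J; per mole, 3.681e5 J mol⁻¹.
Energy required: 1.665e-4 × 3.681e5 = 61.29 J.
Time: 61.29 J / 0.00965 W = 6350 s.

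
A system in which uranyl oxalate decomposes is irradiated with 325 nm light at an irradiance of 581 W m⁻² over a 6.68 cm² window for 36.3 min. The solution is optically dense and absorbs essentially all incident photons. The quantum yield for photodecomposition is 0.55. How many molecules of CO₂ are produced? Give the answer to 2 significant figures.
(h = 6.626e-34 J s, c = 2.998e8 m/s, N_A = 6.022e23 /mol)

Photon energy at 325 nm: hc/λ = (6.626e-34)(2.998e8)/(325e-9) = 6.112e-19 J.
Energy delivered: (581 W m⁻²)(6.68e-4 m²)(2178 s) = 845.3 J.
Photons incident: 845.3 / 6.112e-19 = 1.383e21, i.e. 1.383e21/6.022e23 = 0.002297 mol.
Product: Φ × n_abs = 0.55 × 0.002297 = 0.001263 mol.
As a count: 0.001263 × 6.022e23 = 7.6e20.

7.6e20 molecules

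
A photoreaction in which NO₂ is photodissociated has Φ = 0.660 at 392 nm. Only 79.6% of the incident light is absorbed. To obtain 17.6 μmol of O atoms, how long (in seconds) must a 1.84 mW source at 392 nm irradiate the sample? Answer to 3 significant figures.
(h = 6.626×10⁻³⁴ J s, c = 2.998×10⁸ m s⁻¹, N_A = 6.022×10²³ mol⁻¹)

t ≈ 5560 s

Product: 17.6 μmol = 1.76×10⁻⁵ mol.
Photons that must be absorbed: 1.76×10⁻⁵ / 0.660 = 2.667×10⁻⁵ mol.
Incident photons needed: 2.667×10⁻⁵ / 0.796 = 3.351×10⁻⁵ mol.
Photon energy: hc/λ = 5.068×10⁻¹⁹ J; per mole, 3.052×10⁵ J mol⁻¹.
Energy required: 3.351×10⁻⁵ × 3.052×10⁵ = 10.23 J.
Time: 10.23 J / 0.00184 W = 5560 s.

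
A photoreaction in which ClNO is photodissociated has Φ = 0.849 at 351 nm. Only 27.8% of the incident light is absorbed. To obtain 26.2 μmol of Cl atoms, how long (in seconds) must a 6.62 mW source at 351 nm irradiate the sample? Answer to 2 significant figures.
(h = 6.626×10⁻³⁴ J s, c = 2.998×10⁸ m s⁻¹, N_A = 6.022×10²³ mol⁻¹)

Product: 26.2 μmol = 2.62×10⁻⁵ mol.
Photons that must be absorbed: 2.62×10⁻⁵ / 0.849 = 3.086×10⁻⁵ mol.
Incident photons needed: 3.086×10⁻⁵ / 0.278 = 1.110×10⁻⁴ mol.
Photon energy: hc/λ = 5.659×10⁻¹⁹ J; per mole, 3.408×10⁵ J mol⁻¹.
Energy required: 1.110×10⁻⁴ × 3.408×10⁵ = 37.83 J.
Time: 37.83 J / 0.00662 W = 5700 s.

t ≈ 5700 s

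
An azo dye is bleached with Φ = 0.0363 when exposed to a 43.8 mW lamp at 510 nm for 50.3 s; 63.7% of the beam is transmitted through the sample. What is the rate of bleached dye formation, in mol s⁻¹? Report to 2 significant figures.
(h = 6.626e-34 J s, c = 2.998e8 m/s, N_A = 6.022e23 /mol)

Photon energy at 510 nm: hc/λ = (6.626e-34)(2.998e8)/(510e-9) = 3.895e-19 J.
Energy delivered: (43.8 mW)(50.3 s) = 2.203 J.
Photons incident: 2.203 / 3.895e-19 = 5.656e18, i.e. 5.656e18/6.022e23 = 9.392e-6 mol.
Fraction absorbed: 1 − 63.7/100 = 0.3630.
Photons absorbed: 0.3630 × 9.392e-6 = 3.409e-6 mol.
Product formed: 0.0363 × 3.409e-6 = 1.237e-7 mol.
Rate: 1.237e-7 / 50.3 s = 2.5e-9 mol s⁻¹.

2.5e-9 mol s⁻¹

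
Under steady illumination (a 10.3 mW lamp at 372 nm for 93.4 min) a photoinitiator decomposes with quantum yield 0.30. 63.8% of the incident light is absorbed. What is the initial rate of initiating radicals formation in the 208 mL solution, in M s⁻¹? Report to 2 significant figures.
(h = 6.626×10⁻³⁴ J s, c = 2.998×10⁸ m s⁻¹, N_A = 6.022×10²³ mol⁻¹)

Photon energy at 372 nm: hc/λ = (6.626×10⁻³⁴)(2.998×10⁸)/(372×10⁻⁹) = 5.340×10⁻¹⁹ J.
Energy delivered: (10.3 mW)(5604 s) = 57.72 J.
Photons incident: 57.72 / 5.340×10⁻¹⁹ = 1.081×10²⁰, i.e. 1.081×10²⁰/6.022×10²³ = 1.795×10⁻⁴ mol.
Photons absorbed: 0.638 × 1.795×10⁻⁴ = 1.145×10⁻⁴ mol.
Product formed: 0.30 × 1.145×10⁻⁴ = 3.435×10⁻⁵ mol.
Rate: 3.435×10⁻⁵ mol / (5604 s × 0.208 L) = 2.9×10⁻⁸ M s⁻¹.

2.9×10⁻⁸ M s⁻¹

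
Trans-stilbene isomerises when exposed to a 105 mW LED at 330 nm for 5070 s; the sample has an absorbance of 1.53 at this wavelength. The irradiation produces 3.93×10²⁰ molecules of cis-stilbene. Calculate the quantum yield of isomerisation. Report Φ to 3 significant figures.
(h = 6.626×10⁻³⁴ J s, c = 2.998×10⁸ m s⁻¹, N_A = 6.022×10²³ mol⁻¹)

Φ = 0.458

Product: 3.93×10²⁰ / 6.022×10²³ = 6.526×10⁻⁴ mol.
Photon energy at 330 nm: hc/λ = (6.626×10⁻³⁴)(2.998×10⁸)/(330×10⁻⁹) = 6.020×10⁻¹⁹ J.
Energy delivered: (105 mW)(5070 s) = 532.4 J.
Photons incident: 532.4 / 6.020×10⁻¹⁹ = 8.844×10²⁰, i.e. 8.844×10²⁰/6.022×10²³ = 0.001469 mol.
Fraction absorbed: 1 − 10^(−1.53) = 0.9705.
Photons absorbed: 0.9705 × 0.001469 = 0.001426 mol.
Φ = 6.526×10⁻⁴ mol / 0.001426 mol photons = 0.458.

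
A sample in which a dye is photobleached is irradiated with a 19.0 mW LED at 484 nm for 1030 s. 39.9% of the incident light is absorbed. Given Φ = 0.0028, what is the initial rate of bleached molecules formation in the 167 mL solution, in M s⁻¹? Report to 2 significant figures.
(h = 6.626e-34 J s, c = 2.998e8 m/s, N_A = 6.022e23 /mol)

5.1e-10 M s⁻¹

Photon energy at 484 nm: hc/λ = (6.626e-34)(2.998e8)/(484e-9) = 4.104e-19 J.
Energy delivered: (19.0 mW)(1030 s) = 19.57 J.
Photons incident: 19.57 / 4.104e-19 = 4.769e19, i.e. 4.769e19/6.022e23 = 7.919e-5 mol.
Photons absorbed: 0.399 × 7.919e-5 = 3.160e-5 mol.
Product formed: 0.0028 × 3.160e-5 = 8.848e-8 mol.
Rate: 8.848e-8 mol / (1030 s × 0.167 L) = 5.1e-10 M s⁻¹.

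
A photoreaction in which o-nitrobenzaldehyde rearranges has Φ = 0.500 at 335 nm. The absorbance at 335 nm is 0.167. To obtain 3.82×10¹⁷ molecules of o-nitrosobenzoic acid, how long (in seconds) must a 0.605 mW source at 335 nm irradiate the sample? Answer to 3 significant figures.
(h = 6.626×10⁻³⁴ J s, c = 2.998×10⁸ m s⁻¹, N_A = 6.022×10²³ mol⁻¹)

t ≈ 2350 s

Product: 3.82×10¹⁷ / 6.022×10²³ = 6.343×10⁻⁷ mol.
Photons that must be absorbed: 6.343×10⁻⁷ / 0.500 = 1.269×10⁻⁶ mol.
Fraction absorbed: 1 − 10^(−0.167) = 0.3192.
Incident photons needed: 1.269×10⁻⁶ / 0.3192 = 3.976×10⁻⁶ mol.
Photon energy: hc/λ = 5.930×10⁻¹⁹ J; per mole, 3.571×10⁵ J mol⁻¹.
Energy required: 3.976×10⁻⁶ × 3.571×10⁵ = 1.420 J.
Time: 1.420 J / 0.000605 W = 2350 s.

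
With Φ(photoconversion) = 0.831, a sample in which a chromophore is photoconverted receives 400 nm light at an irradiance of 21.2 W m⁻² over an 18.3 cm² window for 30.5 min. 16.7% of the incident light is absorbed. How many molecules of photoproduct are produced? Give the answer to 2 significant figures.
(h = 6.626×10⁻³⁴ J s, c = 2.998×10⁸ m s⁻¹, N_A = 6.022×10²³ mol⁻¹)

2.0×10¹⁹ molecules

Photon energy at 400 nm: hc/λ = (6.626×10⁻³⁴)(2.998×10⁸)/(400×10⁻⁹) = 4.966×10⁻¹⁹ J.
Energy delivered: (21.2 W m⁻²)(18.3×10⁻⁴ m²)(1830 s) = 71.00 J.
Photons incident: 71.00 / 4.966×10⁻¹⁹ = 1.430×10²⁰, i.e. 1.430×10²⁰/6.022×10²³ = 2.375×10⁻⁴ mol.
Photons absorbed: 0.167 × 2.375×10⁻⁴ = 3.966×10⁻⁵ mol.
Product: Φ × n_abs = 0.831 × 3.966×10⁻⁵ = 3.296×10⁻⁵ mol.
As a count: 3.296×10⁻⁵ × 6.022×10²³ = 2.0×10¹⁹.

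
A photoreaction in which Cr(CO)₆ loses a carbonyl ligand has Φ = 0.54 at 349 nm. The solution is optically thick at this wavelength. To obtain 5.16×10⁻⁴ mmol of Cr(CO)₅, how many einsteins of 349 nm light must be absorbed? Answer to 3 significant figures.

Product: 5.16×10⁻⁴ mmol = 5.16×10⁻⁷ mol.
Photons that must be absorbed: 5.16×10⁻⁷ / 0.54 = 9.556×10⁻⁷ mol.

9.56×10⁻⁷ einstein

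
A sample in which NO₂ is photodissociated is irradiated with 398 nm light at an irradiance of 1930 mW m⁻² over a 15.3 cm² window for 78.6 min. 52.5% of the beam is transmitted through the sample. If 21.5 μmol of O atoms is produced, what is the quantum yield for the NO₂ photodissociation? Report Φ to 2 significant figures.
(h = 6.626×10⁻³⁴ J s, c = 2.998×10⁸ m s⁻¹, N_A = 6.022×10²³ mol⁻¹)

Product: 21.5 μmol = 2.15×10⁻⁵ mol.
Photon energy at 398 nm: hc/λ = (6.626×10⁻³⁴)(2.998×10⁸)/(398×10⁻⁹) = 4.991×10⁻¹⁹ J.
Energy delivered: (1930 mW m⁻²)(15.3×10⁻⁴ m²)(4716 s) = 13.93 J.
Photons incident: 13.93 / 4.991×10⁻¹⁹ = 2.791×10¹⁹, i.e. 2.791×10¹⁹/6.022×10²³ = 4.635×10⁻⁵ mol.
Fraction absorbed: 1 − 52.5/100 = 0.4750.
Photons absorbed: 0.4750 × 4.635×10⁻⁵ = 2.202×10⁻⁵ mol.
Φ = 2.15×10⁻⁵ mol / 2.202×10⁻⁵ mol photons = 0.98.

Φ = 0.98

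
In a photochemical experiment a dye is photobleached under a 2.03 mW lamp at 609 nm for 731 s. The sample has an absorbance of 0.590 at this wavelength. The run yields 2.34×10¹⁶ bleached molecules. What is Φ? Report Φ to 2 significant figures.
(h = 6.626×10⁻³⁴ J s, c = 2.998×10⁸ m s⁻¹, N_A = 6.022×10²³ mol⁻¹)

Product: 2.34×10¹⁶ / 6.022×10²³ = 3.886×10⁻⁸ mol.
Photon energy at 609 nm: hc/λ = (6.626×10⁻³⁴)(2.998×10⁸)/(609×10⁻⁹) = 3.262×10⁻¹⁹ J.
Energy delivered: (2.03 mW)(731 s) = 1.484 J.
Photons incident: 1.484 / 3.262×10⁻¹⁹ = 4.549×10¹⁸, i.e. 4.549×10¹⁸/6.022×10²³ = 7.554×10⁻⁶ mol.
Fraction absorbed: 1 − 10^(−0.590) = 0.7430.
Photons absorbed: 0.7430 × 7.554×10⁻⁶ = 5.613×10⁻⁶ mol.
Φ = 3.886×10⁻⁸ mol / 5.613×10⁻⁶ mol photons = 0.0069.

Φ = 0.0069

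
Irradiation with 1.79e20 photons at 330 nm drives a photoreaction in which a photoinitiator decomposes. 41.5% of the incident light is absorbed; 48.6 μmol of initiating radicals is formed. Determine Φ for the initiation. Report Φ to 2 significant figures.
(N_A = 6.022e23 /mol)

Product: 48.6 μmol = 4.86e-5 mol.
Moles of photons: 1.79e20 / 6.022e23 = 2.972e-4 mol.
Photons absorbed: 0.415 × 2.972e-4 = 1.233e-4 mol.
Φ = 4.86e-5 mol / 1.233e-4 mol photons = 0.39.

Φ = 0.39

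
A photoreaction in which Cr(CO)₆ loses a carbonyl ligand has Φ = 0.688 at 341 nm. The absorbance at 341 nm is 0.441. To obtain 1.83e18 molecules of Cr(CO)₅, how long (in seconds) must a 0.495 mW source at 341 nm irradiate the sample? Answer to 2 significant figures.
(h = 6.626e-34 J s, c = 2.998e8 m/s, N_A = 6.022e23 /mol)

Product: 1.83e18 / 6.022e23 = 3.039e-6 mol.
Photons that must be absorbed: 3.039e-6 / 0.688 = 4.417e-6 mol.
Fraction absorbed: 1 − 10^(−0.441) = 0.6378.
Incident photons needed: 4.417e-6 / 0.6378 = 6.925e-6 mol.
Photon energy: hc/λ = 5.825e-19 J; per mole, 3.508e5 J mol⁻¹.
Energy required: 6.925e-6 × 3.508e5 = 2.429 J.
Time: 2.429 J / 0.000495 W = 4900 s.

t ≈ 4900 s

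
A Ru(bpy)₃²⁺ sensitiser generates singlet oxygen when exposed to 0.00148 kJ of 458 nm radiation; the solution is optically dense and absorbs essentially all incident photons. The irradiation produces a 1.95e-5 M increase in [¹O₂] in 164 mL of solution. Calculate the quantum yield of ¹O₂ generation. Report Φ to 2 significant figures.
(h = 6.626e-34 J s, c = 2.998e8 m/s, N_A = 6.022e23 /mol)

Product: (1.95e-5 M)(0.164 L) = 3.198e-6 mol.
Photon energy at 458 nm: hc/λ = (6.626e-34)(2.998e8)/(458e-9) = 4.337e-19 J.
Incident energy: 0.00148 kJ = 1.48 J.
Photons incident: 1.48 / 4.337e-19 = 3.412e18, i.e. 3.412e18/6.022e23 = 5.666e-6 mol.
Φ = 3.198e-6 mol / 5.666e-6 mol photons = 0.56.

Φ = 0.56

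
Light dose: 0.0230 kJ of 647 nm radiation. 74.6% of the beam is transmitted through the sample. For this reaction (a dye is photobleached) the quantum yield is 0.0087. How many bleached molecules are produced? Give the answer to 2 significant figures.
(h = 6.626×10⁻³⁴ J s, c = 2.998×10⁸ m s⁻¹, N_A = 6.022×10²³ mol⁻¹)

Photon energy at 647 nm: hc/λ = (6.626×10⁻³⁴)(2.998×10⁸)/(647×10⁻⁹) = 3.070×10⁻¹⁹ J.
Incident energy: 0.0230 kJ = 23.0 J.
Photons incident: 23.0 / 3.070×10⁻¹⁹ = 7.492×10¹⁹, i.e. 7.492×10¹⁹/6.022×10²³ = 1.244×10⁻⁴ mol.
Fraction absorbed: 1 − 74.6/100 = 0.2540.
Photons absorbed: 0.2540 × 1.244×10⁻⁴ = 3.160×10⁻⁵ mol.
Product: Φ × n_abs = 0.0087 × 3.160×10⁻⁵ = 2.749×10⁻⁷ mol.
As a count: 2.749×10⁻⁷ × 6.022×10²³ = 1.7×10¹⁷.

1.7×10¹⁷ bleached molecules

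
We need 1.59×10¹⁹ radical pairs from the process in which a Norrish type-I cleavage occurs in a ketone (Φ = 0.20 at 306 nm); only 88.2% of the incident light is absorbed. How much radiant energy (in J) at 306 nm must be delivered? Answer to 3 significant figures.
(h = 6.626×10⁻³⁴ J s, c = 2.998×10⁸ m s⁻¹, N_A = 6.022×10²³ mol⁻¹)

58.5 J

Product: 1.59×10¹⁹ / 6.022×10²³ = 2.640×10⁻⁵ mol.
Photons that must be absorbed: 2.640×10⁻⁵ / 0.20 = 1.320×10⁻⁴ mol.
Incident photons needed: 1.320×10⁻⁴ / 0.882 = 1.497×10⁻⁴ mol.
Photon energy: hc/λ = 6.492×10⁻¹⁹ J; per mole, 3.909×10⁵ J mol⁻¹.
Energy required: 1.497×10⁻⁴ × 3.909×10⁵ = 58.5 J.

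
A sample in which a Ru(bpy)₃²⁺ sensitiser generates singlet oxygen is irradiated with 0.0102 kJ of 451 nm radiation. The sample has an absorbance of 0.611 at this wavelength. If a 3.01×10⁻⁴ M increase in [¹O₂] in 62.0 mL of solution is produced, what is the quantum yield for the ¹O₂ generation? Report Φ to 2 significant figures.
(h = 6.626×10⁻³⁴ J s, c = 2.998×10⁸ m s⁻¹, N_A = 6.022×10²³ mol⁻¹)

Φ = 0.64

Product: (3.01×10⁻⁴ M)(0.062 L) = 1.866×10⁻⁵ mol.
Photon energy at 451 nm: hc/λ = (6.626×10⁻³⁴)(2.998×10⁸)/(451×10⁻⁹) = 4.405×10⁻¹⁹ J.
Incident energy: 0.0102 kJ = 10.2 J.
Photons incident: 10.2 / 4.405×10⁻¹⁹ = 2.316×10¹⁹, i.e. 2.316×10¹⁹/6.022×10²³ = 3.846×10⁻⁵ mol.
Fraction absorbed: 1 − 10^(−0.611) = 0.7551.
Photons absorbed: 0.7551 × 3.846×10⁻⁵ = 2.904×10⁻⁵ mol.
Φ = 1.866×10⁻⁵ mol / 2.904×10⁻⁵ mol photons = 0.64.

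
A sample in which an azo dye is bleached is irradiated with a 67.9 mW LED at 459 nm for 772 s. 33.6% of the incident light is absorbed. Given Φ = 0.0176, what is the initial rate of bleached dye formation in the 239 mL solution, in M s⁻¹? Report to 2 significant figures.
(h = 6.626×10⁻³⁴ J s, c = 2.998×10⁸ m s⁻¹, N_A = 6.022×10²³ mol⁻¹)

6.4×10⁻⁹ M s⁻¹

Photon energy at 459 nm: hc/λ = (6.626×10⁻³⁴)(2.998×10⁸)/(459×10⁻⁹) = 4.328×10⁻¹⁹ J.
Energy delivered: (67.9 mW)(772 s) = 52.42 J.
Photons incident: 52.42 / 4.328×10⁻¹⁹ = 1.211×10²⁰, i.e. 1.211×10²⁰/6.022×10²³ = 2.011×10⁻⁴ mol.
Photons absorbed: 0.336 × 2.011×10⁻⁴ = 6.757×10⁻⁵ mol.
Product formed: 0.0176 × 6.757×10⁻⁵ = 1.189×10⁻⁶ mol.
Rate: 1.189×10⁻⁶ mol / (772 s × 0.239 L) = 6.4×10⁻⁹ M s⁻¹.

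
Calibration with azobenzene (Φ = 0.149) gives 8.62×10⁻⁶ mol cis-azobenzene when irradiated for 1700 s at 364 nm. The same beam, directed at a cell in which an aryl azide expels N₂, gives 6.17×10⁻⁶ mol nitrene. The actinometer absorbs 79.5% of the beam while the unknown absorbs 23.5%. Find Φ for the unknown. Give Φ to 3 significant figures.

Photons absorbed by the actinometer: 8.62×10⁻⁶ / 0.149 = 5.785×10⁻⁵ mol.
Incident flux: 5.785×10⁻⁵ / 0.795 = 7.277×10⁻⁵ einstein.
Absorbed by unknown: 0.235 × 7.277×10⁻⁵ = 1.710×10⁻⁵ mol.
Φ(unknown) = 6.17×10⁻⁶ / 1.710×10⁻⁵ = 0.361.

Φ = 0.361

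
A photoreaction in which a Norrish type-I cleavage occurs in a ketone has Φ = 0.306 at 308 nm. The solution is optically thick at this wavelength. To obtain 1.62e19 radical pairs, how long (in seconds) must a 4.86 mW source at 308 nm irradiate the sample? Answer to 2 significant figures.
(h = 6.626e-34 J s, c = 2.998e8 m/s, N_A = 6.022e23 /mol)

t ≈ 7000 s

Product: 1.62e19 / 6.022e23 = 2.690e-5 mol.
Photons that must be absorbed: 2.690e-5 / 0.306 = 8.791e-5 mol.
Photon energy: hc/λ = 6.450e-19 J; per mole, 3.884e5 J mol⁻¹.
Energy required: 8.791e-5 × 3.884e5 = 34.14 J.
Time: 34.14 J / 0.00486 W = 7000 s.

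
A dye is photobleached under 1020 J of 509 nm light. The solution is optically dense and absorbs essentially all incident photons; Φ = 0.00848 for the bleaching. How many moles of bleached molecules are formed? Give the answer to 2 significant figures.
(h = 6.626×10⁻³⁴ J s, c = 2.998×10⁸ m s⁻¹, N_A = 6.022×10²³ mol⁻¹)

Photon energy at 509 nm: hc/λ = (6.626×10⁻³⁴)(2.998×10⁸)/(509×10⁻⁹) = 3.903×10⁻¹⁹ J.
Photons incident: 1020 / 3.903×10⁻¹⁹ = 2.613×10²¹, i.e. 2.613×10²¹/6.022×10²³ = 0.004339 mol.
Product: Φ × n_abs = 0.00848 × 0.004339 = 3.679×10⁻⁵ mol.

3.7×10⁻⁵ mol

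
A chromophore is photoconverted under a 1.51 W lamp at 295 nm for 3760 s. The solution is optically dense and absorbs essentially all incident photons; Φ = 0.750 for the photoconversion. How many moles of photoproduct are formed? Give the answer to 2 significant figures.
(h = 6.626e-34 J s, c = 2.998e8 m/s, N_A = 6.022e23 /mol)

Photon energy at 295 nm: hc/λ = (6.626e-34)(2.998e8)/(295e-9) = 6.734e-19 J.
Energy delivered: (1.51 W)(3760 s) = 5678 J.
Photons incident: 5678 / 6.734e-19 = 8.432e21, i.e. 8.432e21/6.022e23 = 0.01400 mol.
Product: Φ × n_abs = 0.750 × 0.01400 = 0.01050 mol.

0.011 mol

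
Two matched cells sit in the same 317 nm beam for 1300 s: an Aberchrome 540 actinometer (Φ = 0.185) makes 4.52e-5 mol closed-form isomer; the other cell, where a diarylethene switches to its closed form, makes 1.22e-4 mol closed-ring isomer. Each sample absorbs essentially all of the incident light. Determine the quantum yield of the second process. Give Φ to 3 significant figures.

Φ = 0.499

Photons absorbed by the actinometer: 4.52e-5 / 0.185 = 2.443e-4 mol.
Φ(unknown) = 1.22e-4 / 2.443e-4 = 0.499.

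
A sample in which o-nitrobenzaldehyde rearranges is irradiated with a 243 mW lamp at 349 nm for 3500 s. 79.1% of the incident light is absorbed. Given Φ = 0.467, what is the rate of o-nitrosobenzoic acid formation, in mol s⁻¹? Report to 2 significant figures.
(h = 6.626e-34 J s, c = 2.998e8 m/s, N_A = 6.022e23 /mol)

Photon energy at 349 nm: hc/λ = (6.626e-34)(2.998e8)/(349e-9) = 5.692e-19 J.
Energy delivered: (243 mW)(3500 s) = 850.5 J.
Photons incident: 850.5 / 5.692e-19 = 1.494e21, i.e. 1.494e21/6.022e23 = 0.002481 mol.
Photons absorbed: 0.791 × 0.002481 = 0.001962 mol.
Product formed: 0.467 × 0.001962 = 9.163e-4 mol.
Rate: 9.163e-4 / 3500 s = 2.6e-7 mol s⁻¹.

2.6e-7 mol s⁻¹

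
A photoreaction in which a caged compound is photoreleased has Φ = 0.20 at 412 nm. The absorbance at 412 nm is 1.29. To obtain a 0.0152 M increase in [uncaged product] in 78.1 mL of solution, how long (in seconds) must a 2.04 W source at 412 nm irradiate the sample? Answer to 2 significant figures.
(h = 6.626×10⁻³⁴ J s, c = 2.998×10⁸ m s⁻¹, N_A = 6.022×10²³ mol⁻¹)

t ≈ 890 s

Product: (0.0152 M)(0.0781 L) = 0.001187 mol.
Photons that must be absorbed: 0.001187 / 0.20 = 0.005935 mol.
Fraction absorbed: 1 − 10^(−1.29) = 0.9487.
Incident photons needed: 0.005935 / 0.9487 = 0.006256 mol.
Photon energy: hc/λ = 4.822×10⁻¹⁹ J; per mole, 2.904×10⁵ J mol⁻¹.
Energy required: 0.006256 × 2.904×10⁵ = 1817 J.
Time: 1817 J / 2.04 W = 890 s.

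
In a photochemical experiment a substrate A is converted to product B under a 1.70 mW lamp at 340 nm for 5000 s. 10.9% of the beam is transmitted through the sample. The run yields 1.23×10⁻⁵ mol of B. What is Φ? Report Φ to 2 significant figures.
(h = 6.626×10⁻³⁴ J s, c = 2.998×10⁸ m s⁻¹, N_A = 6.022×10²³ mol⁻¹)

Photon energy at 340 nm: hc/λ = (6.626×10⁻³⁴)(2.998×10⁸)/(340×10⁻⁹) = 5.843×10⁻¹⁹ J.
Energy delivered: (1.70 mW)(5000 s) = 8.500 J.
Photons incident: 8.500 / 5.843×10⁻¹⁹ = 1.455×10¹⁹, i.e. 1.455×10¹⁹/6.022×10²³ = 2.416×10⁻⁵ mol.
Fraction absorbed: 1 − 10.9/100 = 0.8910.
Photons absorbed: 0.8910 × 2.416×10⁻⁵ = 2.153×10⁻⁵ mol.
Φ = 1.23×10⁻⁵ mol / 2.153×10⁻⁵ mol photons = 0.57.

Φ = 0.57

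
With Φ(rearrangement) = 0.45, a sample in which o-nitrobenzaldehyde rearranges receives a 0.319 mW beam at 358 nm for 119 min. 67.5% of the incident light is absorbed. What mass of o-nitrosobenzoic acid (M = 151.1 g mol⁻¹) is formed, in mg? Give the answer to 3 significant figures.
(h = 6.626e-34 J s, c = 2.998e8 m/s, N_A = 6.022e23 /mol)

0.313 mg

Photon energy at 358 nm: hc/λ = (6.626e-34)(2.998e8)/(358e-9) = 5.549e-19 J.
Energy delivered: (0.319 mW)(7140 s) = 2.278 J.
Photons incident: 2.278 / 5.549e-19 = 4.105e18, i.e. 4.105e18/6.022e23 = 6.817e-6 mol.
Photons absorbed: 0.675 × 6.817e-6 = 4.601e-6 mol.
Product: Φ × n_abs = 0.45 × 4.601e-6 = 2.070e-6 mol.
Mass: 2.070e-6 × 151.1 = 3.128e-4 g = 0.313 mg.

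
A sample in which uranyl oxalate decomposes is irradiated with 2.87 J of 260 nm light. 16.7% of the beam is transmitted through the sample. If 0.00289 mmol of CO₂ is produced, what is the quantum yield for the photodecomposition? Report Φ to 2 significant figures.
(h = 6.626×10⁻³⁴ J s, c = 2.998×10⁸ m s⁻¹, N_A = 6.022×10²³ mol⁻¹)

Product: 0.00289 mmol = 2.89×10⁻⁶ mol.
Photon energy at 260 nm: hc/λ = (6.626×10⁻³⁴)(2.998×10⁸)/(260×10⁻⁹) = 7.640×10⁻¹⁹ J.
Photons incident: 2.87 / 7.640×10⁻¹⁹ = 3.757×10¹⁸, i.e. 3.757×10¹⁸/6.022×10²³ = 6.239×10⁻⁶ mol.
Fraction absorbed: 1 − 16.7/100 = 0.8330.
Photons absorbed: 0.8330 × 6.239×10⁻⁶ = 5.197×10⁻⁶ mol.
Φ = 2.89×10⁻⁶ mol / 5.197×10⁻⁶ mol photons = 0.56.

Φ = 0.56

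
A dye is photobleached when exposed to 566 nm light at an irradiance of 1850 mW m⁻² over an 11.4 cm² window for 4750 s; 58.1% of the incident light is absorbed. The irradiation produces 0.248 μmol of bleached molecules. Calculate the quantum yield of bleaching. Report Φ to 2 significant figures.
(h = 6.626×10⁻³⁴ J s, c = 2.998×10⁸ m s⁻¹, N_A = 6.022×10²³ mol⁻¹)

Φ = 0.0090

Product: 0.248 μmol = 2.48×10⁻⁷ mol.
Photon energy at 566 nm: hc/λ = (6.626×10⁻³⁴)(2.998×10⁸)/(566×10⁻⁹) = 3.510×10⁻¹⁹ J.
Energy delivered: (1850 mW m⁻²)(11.4×10⁻⁴ m²)(4750 s) = 10.02 J.
Photons incident: 10.02 / 3.510×10⁻¹⁹ = 2.855×10¹⁹, i.e. 2.855×10¹⁹/6.022×10²³ = 4.741×10⁻⁵ mol.
Photons absorbed: 0.581 × 4.741×10⁻⁵ = 2.755×10⁻⁵ mol.
Φ = 2.48×10⁻⁷ mol / 2.755×10⁻⁵ mol photons = 0.0090.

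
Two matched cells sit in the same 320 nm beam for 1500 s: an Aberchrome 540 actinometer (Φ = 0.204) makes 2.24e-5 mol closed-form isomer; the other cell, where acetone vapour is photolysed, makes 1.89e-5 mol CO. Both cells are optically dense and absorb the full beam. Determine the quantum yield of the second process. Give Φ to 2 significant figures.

Φ = 0.17

Photons absorbed by the actinometer: 2.24e-5 / 0.204 = 1.098e-4 mol.
Φ(unknown) = 1.89e-5 / 1.098e-4 = 0.17.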